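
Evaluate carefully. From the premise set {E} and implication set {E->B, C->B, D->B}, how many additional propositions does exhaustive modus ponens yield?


Initial facts: {E}
Apply modus ponens to closure:
  E and E->B  =>  B
Final known: {B, E}
New propositions: {B}
Count = 1

1


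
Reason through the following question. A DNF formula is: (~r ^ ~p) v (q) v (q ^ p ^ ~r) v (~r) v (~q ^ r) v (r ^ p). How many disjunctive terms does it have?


A DNF formula is a disjunction of terms (conjunctions).
Terms are separated by v.
Counting the disjuncts: 6 terms.

6


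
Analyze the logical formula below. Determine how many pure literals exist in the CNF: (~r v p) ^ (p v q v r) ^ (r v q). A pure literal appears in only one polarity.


Check each variable for pure literal status:
p: pure positive
q: pure positive
r: mixed (not pure)
Pure literal count = 2

2


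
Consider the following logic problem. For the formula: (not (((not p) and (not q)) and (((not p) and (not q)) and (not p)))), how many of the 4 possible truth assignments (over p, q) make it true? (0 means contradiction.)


Check all 4 assignments:
p=0, q=0: 0
p=0, q=1: 1
p=1, q=0: 1
p=1, q=1: 1
Count of True = 3

3


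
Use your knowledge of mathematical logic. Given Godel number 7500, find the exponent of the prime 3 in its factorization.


Factorize 7500 by dividing by 3 repeatedly.
Division steps: 3 divides 7500 exactly 1 time(s).
Exponent of 3 = 1

1


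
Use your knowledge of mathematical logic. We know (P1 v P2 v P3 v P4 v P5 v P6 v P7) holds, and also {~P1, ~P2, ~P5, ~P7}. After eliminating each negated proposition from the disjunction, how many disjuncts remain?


Original disjuncts (7): P1, P2, P3, P4, P5, P6, P7
Negated (eliminate): ~P1, ~P2, ~P5, ~P7
Remaining disjuncts: P3, P4, P6
Count = 7 - 4 = 3

3


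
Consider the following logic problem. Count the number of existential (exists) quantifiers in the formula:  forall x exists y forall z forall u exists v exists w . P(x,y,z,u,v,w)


Quantifier prefix: forall x exists y forall z forall u exists v exists w
Mark each quantifier type:
  U E U U E E
Universal count = 3, Existential count = 3
Asked for existential (exists) quantifiers: 3

3


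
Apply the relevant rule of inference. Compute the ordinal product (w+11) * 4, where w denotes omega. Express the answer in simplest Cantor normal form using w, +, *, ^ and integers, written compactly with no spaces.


Compute (w+11) * 4.
Ordinal * is associative and left-distributive over +, but NOT commutative; for finite n>1, n*w = w but w*n stays w*n.
(w+11) * 4 = (w+11) repeated 4 times. Each intermediate +11 is absorbed by the following w; only the last survives: w*4+11.
Result = w*4+11

w*4+11


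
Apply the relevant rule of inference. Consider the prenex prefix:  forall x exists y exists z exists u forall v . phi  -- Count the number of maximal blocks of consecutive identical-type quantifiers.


Quantifier-type sequence: A E E E A  (A=forall, E=exists)
Group into maximal same-type runs:
  Ax1 | Ex3 | Ax1
Number of blocks = 3

3


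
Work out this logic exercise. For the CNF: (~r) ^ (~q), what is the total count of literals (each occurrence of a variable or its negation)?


Counting literals in each clause:
Clause 1: 1 literal(s)
Clause 2: 1 literal(s)
Total = 2

2


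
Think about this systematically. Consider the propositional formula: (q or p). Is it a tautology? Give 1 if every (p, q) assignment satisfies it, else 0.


Check all 4 assignments:
p=0, q=0: 0
p=0, q=1: 1
p=1, q=0: 1
p=1, q=1: 1
Satisfying count = 3/4.
Tautology iff count = 4: no.

0


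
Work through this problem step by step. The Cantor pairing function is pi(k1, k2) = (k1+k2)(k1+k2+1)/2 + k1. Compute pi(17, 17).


k1 + k2 = 34
(k1+k2)(k1+k2+1)/2 = 34 * 35 / 2 = 595
pi = 595 + 17 = 612

612


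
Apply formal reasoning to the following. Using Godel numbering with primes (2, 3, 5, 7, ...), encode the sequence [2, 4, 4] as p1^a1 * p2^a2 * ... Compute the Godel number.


Encode each element as an exponent of the corresponding prime:
  2^2 = 4
  3^4 = 81
  5^4 = 625
Product = 4 * 81 * 625 = 202500

202500


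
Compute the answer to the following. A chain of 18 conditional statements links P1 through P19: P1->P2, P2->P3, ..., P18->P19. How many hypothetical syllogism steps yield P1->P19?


With 18 implications in a chain connecting 19 propositions:
P1->P2, P2->P3, ..., P18->P19
Steps needed = (number of implications) - 1 = 18 - 1 = 17

17


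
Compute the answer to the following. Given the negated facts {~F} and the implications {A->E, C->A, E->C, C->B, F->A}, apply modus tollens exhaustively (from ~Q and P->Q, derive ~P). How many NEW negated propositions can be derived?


Initial negated facts: {~F}
Apply modus tollens to closure:
  (no implication fires)
Final negated: {~F}
New negations: {(none)}
Count = 0

0


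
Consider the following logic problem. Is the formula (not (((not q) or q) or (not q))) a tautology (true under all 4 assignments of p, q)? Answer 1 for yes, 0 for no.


Check all 4 assignments:
p=0, q=0: 0
p=0, q=1: 0
p=1, q=0: 0
p=1, q=1: 0
Satisfying count = 0/4.
Tautology iff count = 4: no.

0


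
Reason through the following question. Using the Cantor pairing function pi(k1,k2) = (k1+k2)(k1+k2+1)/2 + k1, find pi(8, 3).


k1 + k2 = 11
(k1+k2)(k1+k2+1)/2 = 11 * 12 / 2 = 66
pi = 66 + 8 = 74

74


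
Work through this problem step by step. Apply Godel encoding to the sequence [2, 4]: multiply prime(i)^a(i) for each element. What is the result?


Encode each element as an exponent of the corresponding prime:
  2^2 = 4
  3^4 = 81
Product = 4 * 81 = 324

324


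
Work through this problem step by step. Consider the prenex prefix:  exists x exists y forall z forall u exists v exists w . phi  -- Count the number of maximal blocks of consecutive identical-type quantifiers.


Quantifier-type sequence: E E A A E E  (A=forall, E=exists)
Group into maximal same-type runs:
  Ex2 | Ax2 | Ex2
Number of blocks = 3

3


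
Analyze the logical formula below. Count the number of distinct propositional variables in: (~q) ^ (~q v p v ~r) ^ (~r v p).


Identify each variable that appears in the formula.
Variables found: p, q, r
Count = 3

3


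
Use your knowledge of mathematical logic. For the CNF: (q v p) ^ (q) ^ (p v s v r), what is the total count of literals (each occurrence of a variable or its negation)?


Counting literals in each clause:
Clause 1: 2 literal(s)
Clause 2: 1 literal(s)
Clause 3: 3 literal(s)
Total = 6

6


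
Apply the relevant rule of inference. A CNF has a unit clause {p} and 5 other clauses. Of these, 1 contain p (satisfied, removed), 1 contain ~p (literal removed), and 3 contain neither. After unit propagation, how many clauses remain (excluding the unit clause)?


Satisfied (removed): 1
Shortened (remain): 1
Unchanged (remain): 3
Remaining = 1 + 3 = 4

4


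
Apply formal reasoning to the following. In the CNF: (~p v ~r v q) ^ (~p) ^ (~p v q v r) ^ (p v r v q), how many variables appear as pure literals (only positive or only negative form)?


Check each variable for pure literal status:
p: mixed (not pure)
q: pure positive
r: mixed (not pure)
Pure literal count = 1

1


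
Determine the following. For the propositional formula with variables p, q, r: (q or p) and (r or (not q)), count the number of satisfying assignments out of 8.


Evaluate all 8 assignments for p, q, r:
p=0, q=0, r=0: 0
p=0, q=0, r=1: 0
p=0, q=1, r=0: 0
p=0, q=1, r=1: 1
p=1, q=0, r=0: 1
p=1, q=0, r=1: 1
p=1, q=1, r=0: 0
p=1, q=1, r=1: 1
Satisfying count = 4

4


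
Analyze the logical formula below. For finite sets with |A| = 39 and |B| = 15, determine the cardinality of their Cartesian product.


The Cartesian product A x B contains all ordered pairs (a, b).
|A x B| = |A| * |B| = 39 * 15 = 585

585


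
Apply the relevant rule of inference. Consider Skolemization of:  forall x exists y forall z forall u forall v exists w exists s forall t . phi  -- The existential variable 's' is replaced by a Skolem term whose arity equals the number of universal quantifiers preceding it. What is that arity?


Quantifier prefix: forall x exists y forall z forall u forall v exists w exists s forall t
's' is existentially quantified at position 7.
Universal variables preceding it: x, z, u, v
Skolem function arity = 4

4


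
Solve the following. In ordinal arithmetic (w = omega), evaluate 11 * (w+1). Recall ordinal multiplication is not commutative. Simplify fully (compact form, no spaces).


Compute 11 * (w+1).
Ordinal * is associative and left-distributive over +, but NOT commutative; for finite n>1, n*w = w but w*n stays w*n.
By left-distributivity: 11 * (w+1) = 11*w + 11*1 = w + 11 = w+11.
Result = w+11

w+11


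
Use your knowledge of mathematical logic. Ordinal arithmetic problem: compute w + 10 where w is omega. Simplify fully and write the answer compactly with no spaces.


Compute w + 10.
Ordinal + is associative but NOT commutative; for finite n>0, n + w = w but w + n stays w+n.
w + 10 is already in normal form (a successor ordinal beyond w).
Result = w+10

w+10


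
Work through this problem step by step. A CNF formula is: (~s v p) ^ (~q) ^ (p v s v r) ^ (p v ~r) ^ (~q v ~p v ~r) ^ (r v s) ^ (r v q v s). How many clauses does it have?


A CNF formula is a conjunction of clauses.
Clauses are separated by ^.
Counting the conjuncts: 7 clauses.

7


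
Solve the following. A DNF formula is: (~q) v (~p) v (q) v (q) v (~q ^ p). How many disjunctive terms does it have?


A DNF formula is a disjunction of terms (conjunctions).
Terms are separated by v.
Counting the disjuncts: 5 terms.

5


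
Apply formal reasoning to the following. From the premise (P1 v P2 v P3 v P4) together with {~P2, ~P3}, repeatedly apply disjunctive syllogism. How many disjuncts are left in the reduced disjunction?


Original disjuncts (4): P1, P2, P3, P4
Negated (eliminate): ~P2, ~P3
Remaining disjuncts: P1, P4
Count = 4 - 2 = 2

2


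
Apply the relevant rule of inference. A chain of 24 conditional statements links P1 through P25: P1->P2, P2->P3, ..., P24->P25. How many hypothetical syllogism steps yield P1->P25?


With 24 implications in a chain connecting 25 propositions:
P1->P2, P2->P3, ..., P24->P25
Steps needed = (number of implications) - 1 = 24 - 1 = 23

23


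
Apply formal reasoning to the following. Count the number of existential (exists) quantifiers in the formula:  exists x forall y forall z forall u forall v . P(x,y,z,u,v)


Quantifier prefix: exists x forall y forall z forall u forall v
Mark each quantifier type:
  E U U U U
Universal count = 4, Existential count = 1
Asked for existential (exists) quantifiers: 1

1


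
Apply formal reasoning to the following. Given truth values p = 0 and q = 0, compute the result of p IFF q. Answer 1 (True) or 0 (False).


p = 0, q = 0
Operation: p IFF q
Evaluate: 0 IFF 0 = 1

1


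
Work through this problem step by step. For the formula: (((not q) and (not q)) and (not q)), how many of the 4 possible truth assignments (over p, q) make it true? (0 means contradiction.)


Check all 4 assignments:
p=0, q=0: 1
p=0, q=1: 0
p=1, q=0: 1
p=1, q=1: 0
Count of True = 2

2


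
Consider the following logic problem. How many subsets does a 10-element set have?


The power set of a set with n elements has 2^n elements.
|P(S)| = 2^10 = 1024

1024


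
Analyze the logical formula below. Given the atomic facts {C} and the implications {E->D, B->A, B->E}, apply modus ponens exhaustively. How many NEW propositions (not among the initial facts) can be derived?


Initial facts: {C}
Apply modus ponens to closure:
  (no implication fires)
Final known: {C}
New propositions: {(none)}
Count = 0

0


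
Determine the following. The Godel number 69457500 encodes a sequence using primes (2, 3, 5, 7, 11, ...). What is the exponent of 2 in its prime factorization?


Factorize 69457500 by dividing by 2 repeatedly.
Division steps: 2 divides 69457500 exactly 2 time(s).
Exponent of 2 = 2

2


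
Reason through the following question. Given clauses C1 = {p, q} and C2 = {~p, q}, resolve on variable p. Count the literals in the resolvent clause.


Remove p from C1 and ~p from C2.
C1 remainder: {q}
C2 remainder: {q}
Union (resolvent): {q}
Resolvent has 1 literal(s).

1


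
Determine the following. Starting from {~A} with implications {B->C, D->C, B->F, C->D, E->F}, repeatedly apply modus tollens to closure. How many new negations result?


Initial negated facts: {~A}
Apply modus tollens to closure:
  (no implication fires)
Final negated: {~A}
New negations: {(none)}
Count = 0

0


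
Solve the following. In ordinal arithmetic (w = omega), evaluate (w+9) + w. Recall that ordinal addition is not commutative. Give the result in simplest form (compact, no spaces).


Compute (w+9) + w.
Ordinal + is associative but NOT commutative; for finite n>0, n + w = w but w + n stays w+n.
(w+9) + w = w + (9+w) = w + w = w*2 (the finite tail 9 is absorbed by the right w).
Result = w*2

w*2


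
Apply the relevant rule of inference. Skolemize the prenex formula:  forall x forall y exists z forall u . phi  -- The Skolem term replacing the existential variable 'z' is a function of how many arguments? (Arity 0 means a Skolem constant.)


Quantifier prefix: forall x forall y exists z forall u
'z' is existentially quantified at position 3.
Universal variables preceding it: x, y
Skolem function arity = 2

2


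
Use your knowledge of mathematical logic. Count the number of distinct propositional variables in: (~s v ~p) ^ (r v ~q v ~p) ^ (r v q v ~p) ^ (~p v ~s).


Identify each variable that appears in the formula.
Variables found: p, q, r, s
Count = 4

4


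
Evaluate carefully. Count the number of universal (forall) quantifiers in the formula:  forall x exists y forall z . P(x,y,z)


Quantifier prefix: forall x exists y forall z
Mark each quantifier type:
  U E U
Universal count = 2, Existential count = 1
Asked for universal (forall) quantifiers: 2

2


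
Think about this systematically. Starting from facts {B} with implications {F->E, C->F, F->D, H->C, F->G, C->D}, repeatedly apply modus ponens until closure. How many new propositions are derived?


Initial facts: {B}
Apply modus ponens to closure:
  (no implication fires)
Final known: {B}
New propositions: {(none)}
Count = 0

0


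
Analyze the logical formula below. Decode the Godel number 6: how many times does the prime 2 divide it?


Factorize 6 by dividing by 2 repeatedly.
Division steps: 2 divides 6 exactly 1 time(s).
Exponent of 2 = 1

1


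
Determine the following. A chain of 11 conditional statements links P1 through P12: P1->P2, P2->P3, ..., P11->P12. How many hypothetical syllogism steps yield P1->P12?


With 11 implications in a chain connecting 12 propositions:
P1->P2, P2->P3, ..., P11->P12
Steps needed = (number of implications) - 1 = 11 - 1 = 10

10


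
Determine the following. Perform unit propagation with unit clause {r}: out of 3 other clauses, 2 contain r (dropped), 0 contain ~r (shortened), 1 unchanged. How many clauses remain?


Satisfied (removed): 2
Shortened (remain): 0
Unchanged (remain): 1
Remaining = 0 + 1 = 1

1


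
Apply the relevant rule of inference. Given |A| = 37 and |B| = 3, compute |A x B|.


The Cartesian product A x B contains all ordered pairs (a, b).
|A x B| = |A| * |B| = 37 * 3 = 111

111


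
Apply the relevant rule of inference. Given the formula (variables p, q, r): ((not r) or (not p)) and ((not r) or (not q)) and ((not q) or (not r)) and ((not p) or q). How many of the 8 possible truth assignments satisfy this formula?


Evaluate all 8 assignments for p, q, r:
p=0, q=0, r=0: 1
p=0, q=0, r=1: 1
p=0, q=1, r=0: 1
p=0, q=1, r=1: 0
p=1, q=0, r=0: 0
p=1, q=0, r=1: 0
p=1, q=1, r=0: 1
p=1, q=1, r=1: 0
Satisfying count = 4

4


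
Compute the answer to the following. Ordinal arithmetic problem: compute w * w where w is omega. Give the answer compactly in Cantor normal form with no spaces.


Compute w * w.
Ordinal * is associative and left-distributive over +, but NOT commutative; for finite n>1, n*w = w but w*n stays w*n.
w * w = w^2 by definition.
Result = w^2

w^2


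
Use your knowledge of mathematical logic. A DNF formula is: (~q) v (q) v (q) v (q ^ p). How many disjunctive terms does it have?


A DNF formula is a disjunction of terms (conjunctions).
Terms are separated by v.
Counting the disjuncts: 4 terms.

4


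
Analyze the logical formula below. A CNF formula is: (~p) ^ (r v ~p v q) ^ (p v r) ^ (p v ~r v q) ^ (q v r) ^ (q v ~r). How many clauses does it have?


A CNF formula is a conjunction of clauses.
Clauses are separated by ^.
Counting the conjuncts: 6 clauses.

6


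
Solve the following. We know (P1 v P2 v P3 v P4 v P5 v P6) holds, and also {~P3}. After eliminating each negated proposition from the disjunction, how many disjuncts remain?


Original disjuncts (6): P1, P2, P3, P4, P5, P6
Negated (eliminate): ~P3
Remaining disjuncts: P1, P2, P4, P5, P6
Count = 6 - 1 = 5

5


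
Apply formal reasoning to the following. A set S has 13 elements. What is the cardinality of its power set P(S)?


The power set of a set with n elements has 2^n elements.
|P(S)| = 2^13 = 8192

8192


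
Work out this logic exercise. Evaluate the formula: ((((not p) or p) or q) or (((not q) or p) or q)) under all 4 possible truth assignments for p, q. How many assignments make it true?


Check all 4 assignments:
p=0, q=0: 1
p=0, q=1: 1
p=1, q=0: 1
p=1, q=1: 1
Count of True = 4

4


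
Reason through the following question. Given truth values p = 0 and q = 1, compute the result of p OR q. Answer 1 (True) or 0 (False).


p = 0, q = 1
Operation: p OR q
Evaluate: 0 OR 1 = 1

1


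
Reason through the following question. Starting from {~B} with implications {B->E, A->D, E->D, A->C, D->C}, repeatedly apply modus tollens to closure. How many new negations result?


Initial negated facts: {~B}
Apply modus tollens to closure:
  (no implication fires)
Final negated: {~B}
New negations: {(none)}
Count = 0

0


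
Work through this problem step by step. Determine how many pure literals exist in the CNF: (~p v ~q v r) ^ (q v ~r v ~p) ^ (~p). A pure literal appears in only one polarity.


Check each variable for pure literal status:
p: pure negative
q: mixed (not pure)
r: mixed (not pure)
Pure literal count = 1

1


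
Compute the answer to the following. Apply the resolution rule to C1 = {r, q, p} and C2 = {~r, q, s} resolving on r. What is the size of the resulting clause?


Remove r from C1 and ~r from C2.
C1 remainder: {q, p}
C2 remainder: {q, s}
Union (resolvent): {p, q, s}
Resolvent has 3 literal(s).

3


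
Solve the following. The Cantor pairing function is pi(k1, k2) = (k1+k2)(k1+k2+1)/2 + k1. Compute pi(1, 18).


k1 + k2 = 19
(k1+k2)(k1+k2+1)/2 = 19 * 20 / 2 = 190
pi = 190 + 1 = 191

191


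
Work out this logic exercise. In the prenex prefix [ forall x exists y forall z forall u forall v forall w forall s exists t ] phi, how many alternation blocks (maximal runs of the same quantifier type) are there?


Quantifier-type sequence: A E A A A A A E  (A=forall, E=exists)
Group into maximal same-type runs:
  Ax1 | Ex1 | Ax5 | Ex1
Number of blocks = 4

4


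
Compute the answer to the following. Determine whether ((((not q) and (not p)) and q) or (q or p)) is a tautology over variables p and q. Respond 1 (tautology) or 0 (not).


Check all 4 assignments:
p=0, q=0: 0
p=0, q=1: 1
p=1, q=0: 1
p=1, q=1: 1
Satisfying count = 3/4.
Tautology iff count = 4: no.

0


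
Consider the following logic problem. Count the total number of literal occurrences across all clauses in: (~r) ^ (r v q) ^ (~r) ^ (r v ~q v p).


Counting literals in each clause:
Clause 1: 1 literal(s)
Clause 2: 2 literal(s)
Clause 3: 1 literal(s)
Clause 4: 3 literal(s)
Total = 7

7


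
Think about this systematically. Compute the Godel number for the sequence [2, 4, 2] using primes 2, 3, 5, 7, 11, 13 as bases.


Encode each element as an exponent of the corresponding prime:
  2^2 = 4
  3^4 = 81
  5^2 = 25
Product = 4 * 81 * 25 = 8100

8100


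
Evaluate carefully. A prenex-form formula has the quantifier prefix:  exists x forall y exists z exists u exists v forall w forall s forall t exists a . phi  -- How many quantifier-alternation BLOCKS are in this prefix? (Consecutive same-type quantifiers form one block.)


Quantifier-type sequence: E A E E E A A A E  (A=forall, E=exists)
Group into maximal same-type runs:
  Ex1 | Ax1 | Ex3 | Ax3 | Ex1
Number of blocks = 5

5


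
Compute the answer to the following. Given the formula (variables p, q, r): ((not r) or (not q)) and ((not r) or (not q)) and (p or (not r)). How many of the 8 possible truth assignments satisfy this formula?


Evaluate all 8 assignments for p, q, r:
p=0, q=0, r=0: 1
p=0, q=0, r=1: 0
p=0, q=1, r=0: 1
p=0, q=1, r=1: 0
p=1, q=0, r=0: 1
p=1, q=0, r=1: 1
p=1, q=1, r=0: 1
p=1, q=1, r=1: 0
Satisfying count = 5

5


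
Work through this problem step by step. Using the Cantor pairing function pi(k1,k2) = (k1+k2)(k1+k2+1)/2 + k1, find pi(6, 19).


k1 + k2 = 25
(k1+k2)(k1+k2+1)/2 = 25 * 26 / 2 = 325
pi = 325 + 6 = 331

331


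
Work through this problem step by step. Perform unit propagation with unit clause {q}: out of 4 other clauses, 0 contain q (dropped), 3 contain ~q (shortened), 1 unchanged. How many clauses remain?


Satisfied (removed): 0
Shortened (remain): 3
Unchanged (remain): 1
Remaining = 3 + 1 = 4

4


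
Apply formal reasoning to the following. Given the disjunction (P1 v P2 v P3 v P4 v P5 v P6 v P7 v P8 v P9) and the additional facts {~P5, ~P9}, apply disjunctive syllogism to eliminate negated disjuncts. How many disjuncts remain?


Original disjuncts (9): P1, P2, P3, P4, P5, P6, P7, P8, P9
Negated (eliminate): ~P5, ~P9
Remaining disjuncts: P1, P2, P3, P4, P6, P7, P8
Count = 9 - 2 = 7

7


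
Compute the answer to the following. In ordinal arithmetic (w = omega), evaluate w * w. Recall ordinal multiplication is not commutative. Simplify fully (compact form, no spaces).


Compute w * w.
Ordinal * is associative and left-distributive over +, but NOT commutative; for finite n>1, n*w = w but w*n stays w*n.
w * w = w^2 by definition.
Result = w^2

w^2


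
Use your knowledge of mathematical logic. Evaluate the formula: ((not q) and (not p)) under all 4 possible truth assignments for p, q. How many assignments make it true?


Check all 4 assignments:
p=0, q=0: 1
p=0, q=1: 0
p=1, q=0: 0
p=1, q=1: 0
Count of True = 1

1


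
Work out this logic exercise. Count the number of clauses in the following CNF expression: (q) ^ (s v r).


A CNF formula is a conjunction of clauses.
Clauses are separated by ^.
Counting the conjuncts: 2 clauses.

2


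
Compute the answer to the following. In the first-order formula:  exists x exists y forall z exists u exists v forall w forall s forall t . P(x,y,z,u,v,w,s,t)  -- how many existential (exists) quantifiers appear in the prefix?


Quantifier prefix: exists x exists y forall z exists u exists v forall w forall s forall t
Mark each quantifier type:
  E E U E E U U U
Universal count = 4, Existential count = 4
Asked for existential (exists) quantifiers: 4

4


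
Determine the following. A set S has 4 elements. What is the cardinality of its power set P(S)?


The power set of a set with n elements has 2^n elements.
|P(S)| = 2^4 = 16

16


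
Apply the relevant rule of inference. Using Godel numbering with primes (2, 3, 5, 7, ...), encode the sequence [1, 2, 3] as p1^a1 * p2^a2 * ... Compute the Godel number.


Encode each element as an exponent of the corresponding prime:
  2^1 = 2
  3^2 = 9
  5^3 = 125
Product = 2 * 9 * 125 = 2250

2250


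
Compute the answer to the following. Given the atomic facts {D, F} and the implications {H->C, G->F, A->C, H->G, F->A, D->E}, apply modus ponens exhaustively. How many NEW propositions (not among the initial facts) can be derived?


Initial facts: {D, F}
Apply modus ponens to closure:
  F and F->A  =>  A
  D and D->E  =>  E
  A and A->C  =>  C
Final known: {A, C, D, E, F}
New propositions: {A, C, E}
Count = 3

3


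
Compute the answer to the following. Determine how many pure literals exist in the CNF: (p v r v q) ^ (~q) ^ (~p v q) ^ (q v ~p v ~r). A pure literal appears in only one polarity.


Check each variable for pure literal status:
p: mixed (not pure)
q: mixed (not pure)
r: mixed (not pure)
Pure literal count = 0

0


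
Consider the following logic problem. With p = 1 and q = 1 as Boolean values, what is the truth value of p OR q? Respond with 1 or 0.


p = 1, q = 1
Operation: p OR q
Evaluate: 1 OR 1 = 1

1


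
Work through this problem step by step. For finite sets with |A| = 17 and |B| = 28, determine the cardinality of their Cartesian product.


The Cartesian product A x B contains all ordered pairs (a, b).
|A x B| = |A| * |B| = 17 * 28 = 476

476


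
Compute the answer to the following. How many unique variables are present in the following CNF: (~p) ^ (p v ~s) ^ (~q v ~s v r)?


Identify each variable that appears in the formula.
Variables found: p, q, r, s
Count = 4

4


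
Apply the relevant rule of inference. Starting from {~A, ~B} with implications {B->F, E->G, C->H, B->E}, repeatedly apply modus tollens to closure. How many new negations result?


Initial negated facts: {~A, ~B}
Apply modus tollens to closure:
  (no implication fires)
Final negated: {~A, ~B}
New negations: {(none)}
Count = 0

0


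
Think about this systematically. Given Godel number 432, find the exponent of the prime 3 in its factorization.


Factorize 432 by dividing by 3 repeatedly.
Division steps: 3 divides 432 exactly 3 time(s).
Exponent of 3 = 3

3


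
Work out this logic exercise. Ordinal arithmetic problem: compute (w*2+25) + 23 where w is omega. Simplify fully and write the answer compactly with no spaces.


Compute (w*2+25) + 23.
Ordinal + is associative but NOT commutative; for finite n>0, n + w = w but w + n stays w+n.
By associativity: (w*2+25) + 23 = w*2 + (25+23) = w*2+48.
Result = w*2+48

w*2+48


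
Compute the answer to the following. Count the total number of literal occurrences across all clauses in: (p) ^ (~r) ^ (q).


Counting literals in each clause:
Clause 1: 1 literal(s)
Clause 2: 1 literal(s)
Clause 3: 1 literal(s)
Total = 3

3


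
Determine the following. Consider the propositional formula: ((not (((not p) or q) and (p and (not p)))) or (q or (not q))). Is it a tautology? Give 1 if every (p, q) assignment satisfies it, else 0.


Check all 4 assignments:
p=0, q=0: 1
p=0, q=1: 1
p=1, q=0: 1
p=1, q=1: 1
Satisfying count = 4/4.
Tautology iff count = 4: yes.

1


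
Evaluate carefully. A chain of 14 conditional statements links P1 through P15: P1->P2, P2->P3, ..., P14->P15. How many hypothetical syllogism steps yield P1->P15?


With 14 implications in a chain connecting 15 propositions:
P1->P2, P2->P3, ..., P14->P15
Steps needed = (number of implications) - 1 = 14 - 1 = 13

13


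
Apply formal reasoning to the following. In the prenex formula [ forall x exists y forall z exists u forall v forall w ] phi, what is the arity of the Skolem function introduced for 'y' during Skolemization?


Quantifier prefix: forall x exists y forall z exists u forall v forall w
'y' is existentially quantified at position 2.
Universal variables preceding it: x
Skolem function arity = 1

1


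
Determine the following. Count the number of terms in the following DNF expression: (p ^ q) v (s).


A DNF formula is a disjunction of terms (conjunctions).
Terms are separated by v.
Counting the disjuncts: 2 terms.

2


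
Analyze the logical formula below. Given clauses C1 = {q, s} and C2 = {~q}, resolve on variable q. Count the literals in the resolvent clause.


Remove q from C1 and ~q from C2.
C1 remainder: {s}
C2 remainder: {}
Union (resolvent): {s}
Resolvent has 1 literal(s).

1


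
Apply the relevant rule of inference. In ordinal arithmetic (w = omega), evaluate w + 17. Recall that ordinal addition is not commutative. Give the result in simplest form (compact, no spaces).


Compute w + 17.
Ordinal + is associative but NOT commutative; for finite n>0, n + w = w but w + n stays w+n.
w + 17 is already in normal form (a successor ordinal beyond w).
Result = w+17

w+17


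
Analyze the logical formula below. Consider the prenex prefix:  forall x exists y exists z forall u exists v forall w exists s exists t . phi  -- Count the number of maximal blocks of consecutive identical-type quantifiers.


Quantifier-type sequence: A E E A E A E E  (A=forall, E=exists)
Group into maximal same-type runs:
  Ax1 | Ex2 | Ax1 | Ex1 | Ax1 | Ex2
Number of blocks = 6

6


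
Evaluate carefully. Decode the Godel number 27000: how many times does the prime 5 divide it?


Factorize 27000 by dividing by 5 repeatedly.
Division steps: 5 divides 27000 exactly 3 time(s).
Exponent of 5 = 3

3


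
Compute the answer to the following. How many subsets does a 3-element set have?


The power set of a set with n elements has 2^n elements.
|P(S)| = 2^3 = 8

8


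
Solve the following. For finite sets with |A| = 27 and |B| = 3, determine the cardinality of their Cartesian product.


The Cartesian product A x B contains all ordered pairs (a, b).
|A x B| = |A| * |B| = 27 * 3 = 81

81


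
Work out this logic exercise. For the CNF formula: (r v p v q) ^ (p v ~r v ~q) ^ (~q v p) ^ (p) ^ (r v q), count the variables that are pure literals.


Check each variable for pure literal status:
p: pure positive
q: mixed (not pure)
r: mixed (not pure)
Pure literal count = 1

1


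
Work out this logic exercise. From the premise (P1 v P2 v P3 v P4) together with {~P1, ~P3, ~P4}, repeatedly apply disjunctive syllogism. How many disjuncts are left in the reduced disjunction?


Original disjuncts (4): P1, P2, P3, P4
Negated (eliminate): ~P1, ~P3, ~P4
Remaining disjuncts: P2
Count = 4 - 3 = 1

1


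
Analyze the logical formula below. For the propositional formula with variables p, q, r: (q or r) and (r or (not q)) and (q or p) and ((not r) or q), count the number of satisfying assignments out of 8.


Evaluate all 8 assignments for p, q, r:
p=0, q=0, r=0: 0
p=0, q=0, r=1: 0
p=0, q=1, r=0: 0
p=0, q=1, r=1: 1
p=1, q=0, r=0: 0
p=1, q=0, r=1: 0
p=1, q=1, r=0: 0
p=1, q=1, r=1: 1
Satisfying count = 2

2


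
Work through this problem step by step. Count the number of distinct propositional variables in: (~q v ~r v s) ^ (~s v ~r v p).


Identify each variable that appears in the formula.
Variables found: p, q, r, s
Count = 4

4


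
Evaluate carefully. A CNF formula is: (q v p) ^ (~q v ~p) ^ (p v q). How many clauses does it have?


A CNF formula is a conjunction of clauses.
Clauses are separated by ^.
Counting the conjuncts: 3 clauses.

3


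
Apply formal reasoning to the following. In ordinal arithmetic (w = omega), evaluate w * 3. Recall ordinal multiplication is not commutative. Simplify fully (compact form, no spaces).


Compute w * 3.
Ordinal * is associative and left-distributive over +, but NOT commutative; for finite n>1, n*w = w but w*n stays w*n.
w * 3 means 3 copies of w concatenated: w*3.
Result = w*3

w*3


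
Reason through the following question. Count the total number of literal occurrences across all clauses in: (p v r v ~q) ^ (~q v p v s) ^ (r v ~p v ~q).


Counting literals in each clause:
Clause 1: 3 literal(s)
Clause 2: 3 literal(s)
Clause 3: 3 literal(s)
Total = 9

9


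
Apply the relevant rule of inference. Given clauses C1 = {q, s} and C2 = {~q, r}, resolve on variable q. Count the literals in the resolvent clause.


Remove q from C1 and ~q from C2.
C1 remainder: {s}
C2 remainder: {r}
Union (resolvent): {r, s}
Resolvent has 2 literal(s).

2


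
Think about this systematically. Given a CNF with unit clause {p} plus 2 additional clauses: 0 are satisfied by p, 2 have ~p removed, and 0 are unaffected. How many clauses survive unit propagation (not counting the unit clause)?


Satisfied (removed): 0
Shortened (remain): 2
Unchanged (remain): 0
Remaining = 2 + 0 = 2

2


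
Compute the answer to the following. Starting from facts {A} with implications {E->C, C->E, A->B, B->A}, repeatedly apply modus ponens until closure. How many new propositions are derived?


Initial facts: {A}
Apply modus ponens to closure:
  A and A->B  =>  B
Final known: {A, B}
New propositions: {B}
Count = 1

1


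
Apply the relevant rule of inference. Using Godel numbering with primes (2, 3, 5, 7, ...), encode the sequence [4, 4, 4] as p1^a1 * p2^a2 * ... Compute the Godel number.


Encode each element as an exponent of the corresponding prime:
  2^4 = 16
  3^4 = 81
  5^4 = 625
Product = 16 * 81 * 625 = 810000

810000


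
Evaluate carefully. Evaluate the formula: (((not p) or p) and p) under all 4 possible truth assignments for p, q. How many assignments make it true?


Check all 4 assignments:
p=0, q=0: 0
p=0, q=1: 0
p=1, q=0: 1
p=1, q=1: 1
Count of True = 2

2


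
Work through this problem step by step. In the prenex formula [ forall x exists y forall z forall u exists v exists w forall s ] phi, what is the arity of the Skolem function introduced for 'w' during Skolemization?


Quantifier prefix: forall x exists y forall z forall u exists v exists w forall s
'w' is existentially quantified at position 6.
Universal variables preceding it: x, z, u
Skolem function arity = 3

3


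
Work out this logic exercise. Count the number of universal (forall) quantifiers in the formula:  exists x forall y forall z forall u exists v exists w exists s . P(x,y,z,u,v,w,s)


Quantifier prefix: exists x forall y forall z forall u exists v exists w exists s
Mark each quantifier type:
  E U U U E E E
Universal count = 3, Existential count = 4
Asked for universal (forall) quantifiers: 3

3


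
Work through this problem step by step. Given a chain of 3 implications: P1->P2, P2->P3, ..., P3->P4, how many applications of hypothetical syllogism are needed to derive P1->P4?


With 3 implications in a chain connecting 4 propositions:
P1->P2, P2->P3, ..., P3->P4
Steps needed = (number of implications) - 1 = 3 - 1 = 2

2


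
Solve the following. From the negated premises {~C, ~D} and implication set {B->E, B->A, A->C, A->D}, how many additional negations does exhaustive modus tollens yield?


Initial negated facts: {~C, ~D}
Apply modus tollens to closure:
  ~C and A->C  =>  ~A
  ~A and B->A  =>  ~B
Final negated: {~A, ~B, ~C, ~D}
New negations: {~A, ~B}
Count = 2

2


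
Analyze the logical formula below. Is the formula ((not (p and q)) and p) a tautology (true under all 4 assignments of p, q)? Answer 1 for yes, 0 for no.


Check all 4 assignments:
p=0, q=0: 0
p=0, q=1: 0
p=1, q=0: 1
p=1, q=1: 0
Satisfying count = 1/4.
Tautology iff count = 4: no.

0


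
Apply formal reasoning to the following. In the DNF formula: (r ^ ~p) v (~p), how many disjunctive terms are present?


A DNF formula is a disjunction of terms (conjunctions).
Terms are separated by v.
Counting the disjuncts: 2 terms.

2


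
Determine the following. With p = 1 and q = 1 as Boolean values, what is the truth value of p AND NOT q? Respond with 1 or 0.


p = 1, q = 1
Operation: p AND NOT q
Evaluate: 1 AND NOT 1 = 0

0


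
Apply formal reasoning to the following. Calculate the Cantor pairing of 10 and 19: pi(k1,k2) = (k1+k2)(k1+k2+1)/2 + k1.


k1 + k2 = 29
(k1+k2)(k1+k2+1)/2 = 29 * 30 / 2 = 435
pi = 435 + 10 = 445

445


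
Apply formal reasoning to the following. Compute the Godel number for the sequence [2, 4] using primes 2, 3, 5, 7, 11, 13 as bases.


Encode each element as an exponent of the corresponding prime:
  2^2 = 4
  3^4 = 81
Product = 4 * 81 = 324

324


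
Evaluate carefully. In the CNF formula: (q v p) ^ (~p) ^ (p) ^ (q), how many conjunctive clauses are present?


A CNF formula is a conjunction of clauses.
Clauses are separated by ^.
Counting the conjuncts: 4 clauses.

4


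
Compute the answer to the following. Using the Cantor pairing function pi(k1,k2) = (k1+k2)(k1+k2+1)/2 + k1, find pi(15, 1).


k1 + k2 = 16
(k1+k2)(k1+k2+1)/2 = 16 * 17 / 2 = 136
pi = 136 + 15 = 151

151


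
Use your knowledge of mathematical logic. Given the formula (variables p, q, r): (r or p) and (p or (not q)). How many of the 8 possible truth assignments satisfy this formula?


Evaluate all 8 assignments for p, q, r:
p=0, q=0, r=0: 0
p=0, q=0, r=1: 1
p=0, q=1, r=0: 0
p=0, q=1, r=1: 0
p=1, q=0, r=0: 1
p=1, q=0, r=1: 1
p=1, q=1, r=0: 1
p=1, q=1, r=1: 1
Satisfying count = 5

5


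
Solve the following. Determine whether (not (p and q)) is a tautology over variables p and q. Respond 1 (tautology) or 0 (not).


Check all 4 assignments:
p=0, q=0: 1
p=0, q=1: 1
p=1, q=0: 1
p=1, q=1: 0
Satisfying count = 3/4.
Tautology iff count = 4: no.

0


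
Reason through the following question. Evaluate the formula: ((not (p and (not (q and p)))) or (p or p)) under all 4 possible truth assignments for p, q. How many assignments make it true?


Check all 4 assignments:
p=0, q=0: 1
p=0, q=1: 1
p=1, q=0: 1
p=1, q=1: 1
Count of True = 4

4


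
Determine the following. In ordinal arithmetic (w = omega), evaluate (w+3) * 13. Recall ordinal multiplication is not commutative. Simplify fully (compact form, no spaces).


Compute (w+3) * 13.
Ordinal * is associative and left-distributive over +, but NOT commutative; for finite n>1, n*w = w but w*n stays w*n.
(w+3) * 13 = (w+3) repeated 13 times. Each intermediate +3 is absorbed by the following w; only the last survives: w*13+3.
Result = w*13+3

w*13+3


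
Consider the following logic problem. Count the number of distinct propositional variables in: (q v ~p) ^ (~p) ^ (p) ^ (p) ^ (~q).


Identify each variable that appears in the formula.
Variables found: p, q
Count = 2

2


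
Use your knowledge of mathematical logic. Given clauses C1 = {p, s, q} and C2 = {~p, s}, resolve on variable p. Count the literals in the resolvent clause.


Remove p from C1 and ~p from C2.
C1 remainder: {s, q}
C2 remainder: {s}
Union (resolvent): {q, s}
Resolvent has 2 literal(s).

2


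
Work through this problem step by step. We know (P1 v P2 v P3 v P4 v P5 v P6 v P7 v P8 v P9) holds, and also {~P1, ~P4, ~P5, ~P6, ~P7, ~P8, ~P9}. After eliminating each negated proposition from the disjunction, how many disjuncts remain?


Original disjuncts (9): P1, P2, P3, P4, P5, P6, P7, P8, P9
Negated (eliminate): ~P1, ~P4, ~P5, ~P6, ~P7, ~P8, ~P9
Remaining disjuncts: P2, P3
Count = 9 - 7 = 2

2


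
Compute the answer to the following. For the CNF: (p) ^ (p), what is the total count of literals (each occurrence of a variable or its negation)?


Counting literals in each clause:
Clause 1: 1 literal(s)
Clause 2: 1 literal(s)
Total = 2

2


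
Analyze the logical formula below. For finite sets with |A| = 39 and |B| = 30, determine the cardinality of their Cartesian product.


The Cartesian product A x B contains all ordered pairs (a, b).
|A x B| = |A| * |B| = 39 * 30 = 1170

1170


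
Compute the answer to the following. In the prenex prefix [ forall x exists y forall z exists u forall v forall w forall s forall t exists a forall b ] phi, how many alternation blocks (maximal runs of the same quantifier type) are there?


Quantifier-type sequence: A E A E A A A A E A  (A=forall, E=exists)
Group into maximal same-type runs:
  Ax1 | Ex1 | Ax1 | Ex1 | Ax4 | Ex1 | Ax1
Number of blocks = 7

7


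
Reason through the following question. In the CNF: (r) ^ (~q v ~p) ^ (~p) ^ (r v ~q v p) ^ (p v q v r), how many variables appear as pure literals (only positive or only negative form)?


Check each variable for pure literal status:
p: mixed (not pure)
q: mixed (not pure)
r: pure positive
Pure literal count = 1

1
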